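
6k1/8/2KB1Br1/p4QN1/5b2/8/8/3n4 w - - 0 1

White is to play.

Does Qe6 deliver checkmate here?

yes

After Qe6: black king on g8; in check: yes, from the white queen on e6.
King squares — f7: attacked by Ng5; g7: attacked by Bf6; h7: attacked by Ng5; f8: attacked by Bd6; h8: attacked by Bf6.
Black has no legal moves → checkmate.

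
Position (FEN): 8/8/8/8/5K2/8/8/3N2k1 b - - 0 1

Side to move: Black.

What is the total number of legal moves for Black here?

Black to move; king on g1.
In check: no.
Legal moves: Kh2, Kg2, Kh1, Kf1.
Count: 4.

4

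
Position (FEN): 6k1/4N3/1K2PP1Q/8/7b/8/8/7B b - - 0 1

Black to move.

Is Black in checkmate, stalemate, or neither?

checkmate

Black to move; black king on g8.
In check: yes, from the white knight on e7.
King squares — f7: attacked by Pe6; g7: attacked by Pf6; h7: attacked by Qh6; f8: attacked by Qh6; h8: attacked by Qh6.
Legal moves for Black: none.
In check with no legal moves → checkmate.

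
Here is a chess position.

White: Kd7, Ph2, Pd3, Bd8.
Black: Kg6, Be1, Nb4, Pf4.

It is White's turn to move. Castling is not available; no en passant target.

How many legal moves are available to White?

White to move; king on d7.
In check: no.
Legal moves: Be7, Bc7, Bf6, Bb6, Bg5, Ba5, Bh4, Ke8, Kc8, Ke7, Kc7, Ke6, Kd6, d4, h3, h4.
Count: 16.

16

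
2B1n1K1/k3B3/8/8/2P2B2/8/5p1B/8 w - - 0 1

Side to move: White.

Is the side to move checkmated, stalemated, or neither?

White to move; white king on g8.
In check: no.
Legal moves for White include: Kh8, Kf8, Kh7, Kf7, Bd7, Bb7, Be6, Ba6, Bf5, Bg4, Bh3, Bf8, Bd8, Bf6, Bed6, Beg5, Bc5+, Bh4, ... (list truncated; more exist).
White has legal moves and is not in check → neither.

neither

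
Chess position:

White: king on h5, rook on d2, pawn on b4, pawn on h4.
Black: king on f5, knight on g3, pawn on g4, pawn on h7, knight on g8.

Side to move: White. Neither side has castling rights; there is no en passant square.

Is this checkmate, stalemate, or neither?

checkmate

White to move; white king on h5.
In check: yes, from the black knight on g3.
King squares — g4: attacked by Kf5; h4: own pawn; g5: attacked by Kf5; g6: attacked by Kf5; h6: attacked by Ng8.
Legal moves for White: none.
In check with no legal moves → checkmate.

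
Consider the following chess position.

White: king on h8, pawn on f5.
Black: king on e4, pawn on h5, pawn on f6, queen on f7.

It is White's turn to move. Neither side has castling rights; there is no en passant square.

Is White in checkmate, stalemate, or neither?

stalemate

White to move; white king on h8.
In check: no.
King squares — g7: attacked by Qf7; h7: attacked by Qf7; g8: attacked by Qf7.
Legal moves for White: none.
Not in check and no legal moves → stalemate.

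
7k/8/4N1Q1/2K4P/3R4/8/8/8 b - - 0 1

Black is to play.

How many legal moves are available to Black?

0

Black to move; king on h8.
In check: no.
Legal moves: none.
Count: 0.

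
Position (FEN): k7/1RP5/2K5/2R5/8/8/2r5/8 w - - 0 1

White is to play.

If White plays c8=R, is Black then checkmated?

yes

After c8=R: black king on a8; in check: yes, from the white rook on c8.
King squares — a7: attacked by Rb7; b7: attacked by Kc6; b8: attacked by Rb7.
Black has no legal moves → checkmate.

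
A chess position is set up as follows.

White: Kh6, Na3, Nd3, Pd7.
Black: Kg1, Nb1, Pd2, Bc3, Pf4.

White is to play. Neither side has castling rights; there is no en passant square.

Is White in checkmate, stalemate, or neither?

neither

White to move; white king on h6.
In check: no.
Legal moves for White include: Kh7, Kg6, Kh5, Kg5, Ne5, Nc5, Nxf4, Nb4, Nf2, Nb2, Ne1, Nc1, Nb5, Nc4, Nc2, Nxb1, d8=Q, d8=R, ... (list truncated; more exist).
White has legal moves and is not in check → neither.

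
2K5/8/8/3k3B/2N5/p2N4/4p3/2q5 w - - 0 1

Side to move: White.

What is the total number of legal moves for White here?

19

White to move; king on c8.
In check: no.
Legal moves: Kd8, Kb8, Kd7, Kc7, Kb7, Be8, Bf7+, Bg6, Bg4, Bf3+, Bxe2, Ne5, Nc5, Nf4+, Nb4+, Nf2, Nb2, Ne1, Nxc1.
Count: 19.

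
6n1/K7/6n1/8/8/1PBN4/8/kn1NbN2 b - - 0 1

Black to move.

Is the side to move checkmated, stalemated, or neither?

Black to move; black king on a1.
In check: yes, from the white bishop on c3.
King squares — b1: own knight; a2: available; b2: attacked by Nd1.
Legal moves for Black: Ka2, Bxc3, Nxc3.
Black is in check but has 3 legal moves → neither.

neither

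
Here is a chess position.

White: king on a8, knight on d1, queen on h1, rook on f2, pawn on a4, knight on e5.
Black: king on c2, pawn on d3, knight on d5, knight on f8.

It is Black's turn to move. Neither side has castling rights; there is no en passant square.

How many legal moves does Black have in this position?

Black to move; king on c2.
In check: yes, from the white rook on f2.
Legal moves: Kb3, Kc1, Kb1, d2.
Count: 4.

4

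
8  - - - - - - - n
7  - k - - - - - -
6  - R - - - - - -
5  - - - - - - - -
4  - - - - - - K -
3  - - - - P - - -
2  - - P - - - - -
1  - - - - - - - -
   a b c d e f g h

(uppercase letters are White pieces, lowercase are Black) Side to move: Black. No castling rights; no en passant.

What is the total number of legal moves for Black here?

5

Black to move; king on b7.
In check: yes, from the white rook on b6.
Legal moves: Kc8, Ka8, Kc7, Ka7, Kxb6.
Count: 5.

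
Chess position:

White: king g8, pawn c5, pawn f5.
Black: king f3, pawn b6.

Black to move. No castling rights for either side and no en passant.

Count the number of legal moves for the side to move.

10

Black to move; king on f3.
In check: no.
Legal moves: Kg4, Kf4, Ke4, Kg3, Ke3, Kg2, Kf2, Ke2, bxc5, b5.
Count: 10.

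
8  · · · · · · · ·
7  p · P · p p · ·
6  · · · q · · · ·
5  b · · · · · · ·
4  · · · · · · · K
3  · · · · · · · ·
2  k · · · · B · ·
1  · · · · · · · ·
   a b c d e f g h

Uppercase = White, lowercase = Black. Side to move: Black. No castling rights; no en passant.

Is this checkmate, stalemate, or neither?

Black to move; black king on a2.
In check: no.
Legal moves for Black include: Qd8, Qd7, Qxc7, Qh6+, Qg6, Qf6+, Qe6, Qc6, Qb6, Qa6, Qe5, Qd5, Qc5, Qf4+, Qd4+, Qb4+, Qg3+, Qd3, ... (list truncated; more exist).
Black has legal moves and is not in check → neither.

neither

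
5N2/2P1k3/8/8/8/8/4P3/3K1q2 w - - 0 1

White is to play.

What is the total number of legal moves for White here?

2

White to move; king on d1.
In check: yes, from the black queen on f1.
Legal moves: Kd2, Kc2.
Count: 2.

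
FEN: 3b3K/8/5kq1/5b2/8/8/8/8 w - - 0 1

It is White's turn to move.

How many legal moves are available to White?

White to move; king on h8.
In check: no.
Legal moves: none.
Count: 0.

0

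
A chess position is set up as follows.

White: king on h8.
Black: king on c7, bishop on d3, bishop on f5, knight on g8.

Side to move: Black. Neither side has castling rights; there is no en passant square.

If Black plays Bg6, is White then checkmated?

no

After Bg6: white king on h8; in check: no.
White is not in check, so this cannot be checkmate.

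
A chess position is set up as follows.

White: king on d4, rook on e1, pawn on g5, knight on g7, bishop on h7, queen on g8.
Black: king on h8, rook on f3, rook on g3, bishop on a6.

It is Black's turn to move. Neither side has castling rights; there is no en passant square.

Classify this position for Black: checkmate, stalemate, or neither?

Black to move; black king on h8.
In check: yes, from the white queen on g8.
King squares — g7: attacked by Qg8; h7: attacked by Qg8; g8: attacked by Bh7.
Legal moves for Black: none.
In check with no legal moves → checkmate.

checkmate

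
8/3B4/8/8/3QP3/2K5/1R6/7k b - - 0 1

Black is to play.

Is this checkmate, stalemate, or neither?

Black to move; black king on h1.
In check: no.
King squares — g1: attacked by Qd4; g2: attacked by Rb2; h2: attacked by Rb2.
Legal moves for Black: none.
Not in check and no legal moves → stalemate.

stalemate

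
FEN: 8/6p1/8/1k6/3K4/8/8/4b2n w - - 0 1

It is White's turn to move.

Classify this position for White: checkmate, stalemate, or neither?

White to move; white king on d4.
In check: no.
Legal moves for White: Ke5, Kd5, Ke4, Ke3, Kd3.
White has 5 legal moves and is not in check → neither.

neither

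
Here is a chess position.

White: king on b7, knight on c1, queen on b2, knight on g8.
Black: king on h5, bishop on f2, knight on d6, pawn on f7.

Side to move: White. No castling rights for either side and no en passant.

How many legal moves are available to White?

5

White to move; king on b7.
In check: yes, from the black knight on d6.
Legal moves: Kb8, Ka8, Kc7, Kc6, Ka6.
Count: 5.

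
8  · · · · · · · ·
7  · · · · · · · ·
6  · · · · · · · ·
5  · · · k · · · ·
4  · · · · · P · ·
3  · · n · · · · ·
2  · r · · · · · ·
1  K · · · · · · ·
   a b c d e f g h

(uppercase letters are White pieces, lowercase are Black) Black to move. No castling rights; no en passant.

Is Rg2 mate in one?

no

After Rg2: white king on a1; in check: no.
White is not in check, so this cannot be checkmate.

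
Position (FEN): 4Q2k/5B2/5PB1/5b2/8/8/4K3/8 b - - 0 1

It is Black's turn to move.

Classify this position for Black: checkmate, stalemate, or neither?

checkmate

Black to move; black king on h8.
In check: yes, from the white queen on e8.
King squares — g7: attacked by Pf6; h7: attacked by Bg6; g8: attacked by Bf7.
Legal moves for Black: none.
In check with no legal moves → checkmate.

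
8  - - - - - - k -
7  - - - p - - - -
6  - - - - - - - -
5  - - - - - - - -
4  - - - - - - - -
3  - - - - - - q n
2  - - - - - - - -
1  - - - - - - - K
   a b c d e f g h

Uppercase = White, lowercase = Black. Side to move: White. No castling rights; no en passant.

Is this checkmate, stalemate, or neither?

stalemate

White to move; white king on h1.
In check: no.
King squares — g1: attacked by Qg3; g2: attacked by Qg3; h2: attacked by Qg3.
Legal moves for White: none.
Not in check and no legal moves → stalemate.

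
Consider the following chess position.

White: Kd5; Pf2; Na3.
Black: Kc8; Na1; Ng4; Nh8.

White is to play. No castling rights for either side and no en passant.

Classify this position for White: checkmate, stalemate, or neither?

White to move; white king on d5.
In check: no.
Legal moves for White: Ke6, Kd6, Kc6, Kc5, Ke4, Kd4, Kc4, Nb5, Nc4, Nc2, Nb1, f3, f4.
White has 13 legal moves and is not in check → neither.

neither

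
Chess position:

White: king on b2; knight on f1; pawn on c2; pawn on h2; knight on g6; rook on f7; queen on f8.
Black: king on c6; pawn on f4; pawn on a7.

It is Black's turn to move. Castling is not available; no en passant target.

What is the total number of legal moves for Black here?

6

Black to move; king on c6.
In check: no.
Legal moves: Kb6, Kd5, Kb5, a6, f3, a5.
Count: 6.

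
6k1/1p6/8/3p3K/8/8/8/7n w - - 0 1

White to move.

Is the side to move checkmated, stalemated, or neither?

neither

White to move; white king on h5.
In check: no.
Legal moves for White: Kh6, Kg6, Kg5, Kh4, Kg4.
White has 5 legal moves and is not in check → neither.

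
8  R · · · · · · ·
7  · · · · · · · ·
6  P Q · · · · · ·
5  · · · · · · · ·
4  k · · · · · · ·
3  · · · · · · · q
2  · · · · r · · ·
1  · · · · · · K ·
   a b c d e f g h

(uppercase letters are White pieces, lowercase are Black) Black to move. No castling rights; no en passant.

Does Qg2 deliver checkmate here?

yes

After Qg2: white king on g1; in check: yes, from the black queen on g2.
King squares — f1: attacked by Qg2; h1: attacked by Qg2; f2: attacked by Re2; g2: attacked by Re2; h2: attacked by Qg2.
White has no legal moves → checkmate.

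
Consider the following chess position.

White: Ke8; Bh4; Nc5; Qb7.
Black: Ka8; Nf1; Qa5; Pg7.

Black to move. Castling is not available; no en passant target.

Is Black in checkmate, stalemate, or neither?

checkmate

Black to move; black king on a8.
In check: yes, from the white queen on b7.
King squares — a7: attacked by Qb7; b7: attacked by Nc5; b8: attacked by Qb7.
Legal moves for Black: none.
In check with no legal moves → checkmate.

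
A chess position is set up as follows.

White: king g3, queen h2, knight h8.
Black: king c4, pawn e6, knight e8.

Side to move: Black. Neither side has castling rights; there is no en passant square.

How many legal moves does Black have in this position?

Black to move; king on c4.
In check: no.
Legal moves: Ng7, Nc7, Nf6, Nd6, Kd5, Kc5, Kb5, Kd4, Kb4, Kd3, Kc3, Kb3, e5.
Count: 13.

13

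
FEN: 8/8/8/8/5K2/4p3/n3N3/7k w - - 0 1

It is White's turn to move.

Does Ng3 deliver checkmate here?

no

After Ng3: black king on h1; in check: yes, from the white knight on g3.
Black has 3 legal replies: Kh2, Kg2, Kg1.
In check but a legal move exists → not checkmate.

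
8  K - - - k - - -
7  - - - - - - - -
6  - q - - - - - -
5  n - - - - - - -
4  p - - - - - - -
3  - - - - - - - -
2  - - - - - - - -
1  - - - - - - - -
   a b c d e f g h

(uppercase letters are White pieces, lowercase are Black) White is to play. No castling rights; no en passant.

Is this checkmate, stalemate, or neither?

stalemate

White to move; white king on a8.
In check: no.
King squares — a7: attacked by Qb6; b7: attacked by Na5; b8: attacked by Qb6.
Legal moves for White: none.
Not in check and no legal moves → stalemate.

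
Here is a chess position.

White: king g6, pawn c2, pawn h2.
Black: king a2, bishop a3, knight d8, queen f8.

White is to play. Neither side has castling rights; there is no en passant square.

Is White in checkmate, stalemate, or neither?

neither

White to move; white king on g6.
In check: no.
Legal moves for White: Kh7, Kh5, Kg5, h3, c3, h4, c4.
White has 7 legal moves and is not in check → neither.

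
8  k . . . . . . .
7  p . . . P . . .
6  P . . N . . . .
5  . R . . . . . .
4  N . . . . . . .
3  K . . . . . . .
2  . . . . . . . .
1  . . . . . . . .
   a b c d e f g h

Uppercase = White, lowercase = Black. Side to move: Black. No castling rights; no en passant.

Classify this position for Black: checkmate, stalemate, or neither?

stalemate

Black to move; black king on a8.
In check: no.
King squares — a7: own pawn; b7: attacked by Rb5; b8: attacked by Rb5.
Legal moves for Black: none.
Not in check and no legal moves → stalemate.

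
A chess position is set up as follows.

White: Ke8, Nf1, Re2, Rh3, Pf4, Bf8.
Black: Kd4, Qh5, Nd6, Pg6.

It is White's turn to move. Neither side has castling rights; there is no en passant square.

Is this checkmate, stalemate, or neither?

neither

White to move; white king on e8.
In check: yes, from the black knight on d6.
King squares — d7: available; e7: available; f7: attacked by Nd6; d8: available; f8: own bishop.
Legal moves for White: Kd8, Ke7, Kd7, Bxd6.
White is in check but has 4 legal moves → neither.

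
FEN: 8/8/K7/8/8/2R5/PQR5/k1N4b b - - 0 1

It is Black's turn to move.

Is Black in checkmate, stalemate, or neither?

Black to move; black king on a1.
In check: yes, from the white queen on b2.
King squares — b1: attacked by Qb2; a2: attacked by Nc1; b2: attacked by Rc2.
Legal moves for Black: none.
In check with no legal moves → checkmate.

checkmate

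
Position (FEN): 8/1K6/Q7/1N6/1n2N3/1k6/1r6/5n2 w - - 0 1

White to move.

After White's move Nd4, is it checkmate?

After Nd4: black king on b3; in check: yes, from the white knight on d4.
King squares — a2: attacked by Qa6; b2: own rook; c2: attacked by Nd4; a3: attacked by Qa6; c3: attacked by Ne4; a4: attacked by Qa6; b4: own knight; c4: attacked by Qa6.
Black has no legal moves → checkmate.

yes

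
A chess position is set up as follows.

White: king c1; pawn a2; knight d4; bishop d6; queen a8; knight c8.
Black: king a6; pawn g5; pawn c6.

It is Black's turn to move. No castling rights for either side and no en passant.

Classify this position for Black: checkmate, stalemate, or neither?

Black to move; black king on a6.
In check: yes, from the white queen on a8.
King squares — a5: attacked by Qa8; b5: attacked by Nd4; b6: attacked by Nc8; a7: attacked by Qa8; b7: attacked by Qa8.
Legal moves for Black: none.
In check with no legal moves → checkmate.

checkmate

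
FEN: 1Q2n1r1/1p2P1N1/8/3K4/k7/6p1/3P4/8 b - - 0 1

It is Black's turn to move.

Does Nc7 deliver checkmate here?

After Nc7: white king on d5; in check: yes, from the black knight on c7.
White has 7 legal replies: Kd6, Ke5, Kc5, Ke4, Kd4, Kc4, Qxc7.
In check but a legal move exists → not checkmate.

no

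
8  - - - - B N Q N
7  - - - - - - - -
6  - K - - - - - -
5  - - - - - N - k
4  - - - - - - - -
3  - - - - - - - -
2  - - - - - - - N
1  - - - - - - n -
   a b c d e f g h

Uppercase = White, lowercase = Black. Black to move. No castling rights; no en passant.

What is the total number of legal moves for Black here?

0

Black to move; king on h5.
In check: yes, from the white bishop on e8.
Legal moves: none.
Count: 0.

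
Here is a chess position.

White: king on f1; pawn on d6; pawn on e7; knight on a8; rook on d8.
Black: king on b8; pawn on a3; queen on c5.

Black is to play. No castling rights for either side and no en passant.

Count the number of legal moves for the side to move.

Black to move; king on b8.
In check: yes, from the white rook on d8.
Legal moves: Kb7, Ka7, Qc8.
Count: 3.

3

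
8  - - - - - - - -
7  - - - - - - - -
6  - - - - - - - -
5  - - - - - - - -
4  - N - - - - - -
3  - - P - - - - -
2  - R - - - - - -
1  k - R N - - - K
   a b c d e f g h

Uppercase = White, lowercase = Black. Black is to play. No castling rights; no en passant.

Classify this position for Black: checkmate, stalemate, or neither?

Black to move; black king on a1.
In check: yes, from the white rook on c1.
King squares — b1: attacked by Rc1; a2: attacked by Rb2; b2: attacked by Nd1.
Legal moves for Black: none.
In check with no legal moves → checkmate.

checkmate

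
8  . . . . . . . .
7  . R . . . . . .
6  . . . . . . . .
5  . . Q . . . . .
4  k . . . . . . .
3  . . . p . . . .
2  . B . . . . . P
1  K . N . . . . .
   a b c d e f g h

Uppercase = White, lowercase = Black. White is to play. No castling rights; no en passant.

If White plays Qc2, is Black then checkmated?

no

After Qc2: black king on a4; in check: yes, from the white queen on c2.
Black has 2 legal replies: Ka5, dxc2.
In check but a legal move exists → not checkmate.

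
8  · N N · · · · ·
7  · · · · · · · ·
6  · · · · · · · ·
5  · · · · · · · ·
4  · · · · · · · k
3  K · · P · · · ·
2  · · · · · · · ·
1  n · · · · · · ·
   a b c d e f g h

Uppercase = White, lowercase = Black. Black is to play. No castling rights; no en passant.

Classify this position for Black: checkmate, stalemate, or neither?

neither

Black to move; black king on h4.
In check: no.
Legal moves for Black: Kh5, Kg5, Kg4, Kh3, Kg3, Nb3, Nc2+.
Black has 7 legal moves and is not in check → neither.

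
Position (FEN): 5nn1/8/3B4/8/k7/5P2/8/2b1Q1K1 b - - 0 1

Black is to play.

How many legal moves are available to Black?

16

Black to move; king on a4.
In check: no.
Legal moves: Ne7, Nh6, Nf6, Nh7, Nd7, Ng6, Ne6, Kb5, Kb3, Bh6, Bg5, Bf4, Be3+, Ba3, Bd2, Bb2.
Count: 16.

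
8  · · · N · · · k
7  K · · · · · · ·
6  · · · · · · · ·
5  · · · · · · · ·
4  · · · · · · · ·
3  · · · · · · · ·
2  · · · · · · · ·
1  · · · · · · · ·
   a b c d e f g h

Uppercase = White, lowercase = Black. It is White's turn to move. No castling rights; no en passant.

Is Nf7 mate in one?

no

After Nf7: black king on h8; in check: yes, from the white knight on f7.
Black has 3 legal replies: Kg8, Kh7, Kg7.
In check but a legal move exists → not checkmate.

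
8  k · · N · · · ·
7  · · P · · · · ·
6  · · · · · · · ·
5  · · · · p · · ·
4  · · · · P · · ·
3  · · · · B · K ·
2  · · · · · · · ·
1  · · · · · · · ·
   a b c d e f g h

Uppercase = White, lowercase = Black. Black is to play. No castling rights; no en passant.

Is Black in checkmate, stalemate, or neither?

Black to move; black king on a8.
In check: no.
King squares — a7: attacked by Be3; b7: attacked by Nd8; b8: attacked by Pc7.
Legal moves for Black: none.
Not in check and no legal moves → stalemate.

stalemate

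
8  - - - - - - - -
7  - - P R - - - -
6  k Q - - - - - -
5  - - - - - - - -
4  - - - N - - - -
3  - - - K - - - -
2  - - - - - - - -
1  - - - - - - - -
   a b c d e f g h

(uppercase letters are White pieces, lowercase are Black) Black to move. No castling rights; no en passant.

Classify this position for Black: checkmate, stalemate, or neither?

Black to move; black king on a6.
In check: yes, from the white queen on b6.
King squares — a5: attacked by Qb6; b5: attacked by Nd4; b6: available; a7: attacked by Qb6; b7: attacked by Qb6.
Legal moves for Black: Kxb6.
Black is in check but has 1 legal move → neither.

neither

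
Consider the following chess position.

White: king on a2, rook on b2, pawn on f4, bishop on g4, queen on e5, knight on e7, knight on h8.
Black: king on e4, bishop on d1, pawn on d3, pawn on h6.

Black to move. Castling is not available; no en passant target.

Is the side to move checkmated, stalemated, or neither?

Black to move; black king on e4.
In check: yes, from the white queen on e5.
King squares — d3: own pawn; e3: attacked by Qe5; f3: attacked by Bg4; d4: attacked by Qe5; f4: attacked by Qe5; d5: attacked by Qe5; e5: attacked by Pf4; f5: attacked by Bg4.
Legal moves for Black: none.
In check with no legal moves → checkmate.

checkmate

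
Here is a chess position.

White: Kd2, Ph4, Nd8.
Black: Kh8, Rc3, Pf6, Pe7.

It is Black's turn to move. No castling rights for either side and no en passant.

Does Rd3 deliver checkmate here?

no

After Rd3: white king on d2; in check: yes, from the black rook on d3.
White has 5 legal replies: Kxd3, Ke2, Kc2, Ke1, Kc1.
In check but a legal move exists → not checkmate.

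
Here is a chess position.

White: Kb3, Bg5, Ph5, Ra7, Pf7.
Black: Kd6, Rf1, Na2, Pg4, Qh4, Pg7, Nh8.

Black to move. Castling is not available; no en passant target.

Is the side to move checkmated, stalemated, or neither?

neither

Black to move; black king on d6.
In check: no.
Legal moves for Black include: Nxf7, Ng6, Ke6, Kc6, Ke5, Kd5, Kc5, Qxh5, Qxg5, Qh3+, Qg3+, Qh2, Qf2, Qh1, Qe1, Nb4, Nc3, Nc1+, ... (list truncated; more exist).
Black has legal moves and is not in check → neither.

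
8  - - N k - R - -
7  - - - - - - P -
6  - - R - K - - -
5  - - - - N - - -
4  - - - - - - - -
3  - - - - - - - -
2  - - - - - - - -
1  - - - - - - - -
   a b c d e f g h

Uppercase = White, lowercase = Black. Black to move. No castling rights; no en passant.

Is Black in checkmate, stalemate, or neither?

checkmate

Black to move; black king on d8.
In check: yes, from the white rook on f8.
King squares — c7: attacked by Rc6; d7: attacked by Ne5; e7: attacked by Ke6; c8: attacked by Rc6; e8: attacked by Rf8.
Legal moves for Black: none.
In check with no legal moves → checkmate.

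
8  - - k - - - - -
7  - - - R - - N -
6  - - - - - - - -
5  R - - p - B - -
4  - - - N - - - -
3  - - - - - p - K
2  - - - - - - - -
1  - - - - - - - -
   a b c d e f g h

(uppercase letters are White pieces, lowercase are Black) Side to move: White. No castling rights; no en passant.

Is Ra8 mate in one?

After Ra8: black king on c8; in check: yes, from the white rook on a8.
King squares — b7: attacked by Rd7; c7: attacked by Rd7; d7: attacked by Bf5; b8: attacked by Ra8; d8: attacked by Rd7.
Black has no legal moves → checkmate.

yes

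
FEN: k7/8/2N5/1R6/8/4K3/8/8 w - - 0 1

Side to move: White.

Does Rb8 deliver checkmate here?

yes

After Rb8: black king on a8; in check: yes, from the white rook on b8.
King squares — a7: attacked by Nc6; b7: attacked by Rb8; b8: attacked by Nc6.
Black has no legal moves → checkmate.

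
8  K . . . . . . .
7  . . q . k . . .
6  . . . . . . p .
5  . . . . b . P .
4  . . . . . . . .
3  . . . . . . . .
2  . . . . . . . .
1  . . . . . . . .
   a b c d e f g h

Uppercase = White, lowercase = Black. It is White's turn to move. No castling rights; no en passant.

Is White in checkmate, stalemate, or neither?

White to move; white king on a8.
In check: no.
King squares — a7: attacked by Qc7; b7: attacked by Qc7; b8: attacked by Qc7.
Legal moves for White: none.
Not in check and no legal moves → stalemate.

stalemate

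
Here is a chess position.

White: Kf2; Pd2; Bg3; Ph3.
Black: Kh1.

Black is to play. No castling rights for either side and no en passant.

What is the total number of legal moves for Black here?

Black to move; king on h1.
In check: no.
Legal moves: none.
Count: 0.

0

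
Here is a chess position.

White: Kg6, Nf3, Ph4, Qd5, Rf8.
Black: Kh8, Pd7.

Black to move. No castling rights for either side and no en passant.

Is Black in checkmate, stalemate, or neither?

checkmate

Black to move; black king on h8.
In check: yes, from the white rook on f8.
King squares — g7: attacked by Kg6; h7: attacked by Kg6; g8: attacked by Qd5.
Legal moves for Black: none.
In check with no legal moves → checkmate.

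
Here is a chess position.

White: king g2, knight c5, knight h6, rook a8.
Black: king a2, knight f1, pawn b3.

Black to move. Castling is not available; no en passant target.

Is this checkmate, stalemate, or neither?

neither

Black to move; black king on a2.
In check: yes, from the white rook on a8.
Legal moves for Black: Kb2, Kb1.
Black is in check but has 2 legal moves → neither.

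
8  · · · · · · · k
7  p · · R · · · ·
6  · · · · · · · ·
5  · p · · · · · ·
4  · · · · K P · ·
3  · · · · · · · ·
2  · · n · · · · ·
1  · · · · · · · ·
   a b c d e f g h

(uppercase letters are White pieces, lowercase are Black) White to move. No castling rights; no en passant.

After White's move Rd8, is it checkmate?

After Rd8: black king on h8; in check: yes, from the white rook on d8.
Black has 2 legal replies: Kh7, Kg7.
In check but a legal move exists → not checkmate.

no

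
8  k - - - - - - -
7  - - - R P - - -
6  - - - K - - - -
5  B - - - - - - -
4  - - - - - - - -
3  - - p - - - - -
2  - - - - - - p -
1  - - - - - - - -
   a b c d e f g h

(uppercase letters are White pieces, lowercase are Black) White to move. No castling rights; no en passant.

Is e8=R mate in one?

After e8=R: black king on a8; in check: yes, from the white rook on e8.
King squares — a7: attacked by Rd7; b7: attacked by Rd7; b8: attacked by Re8.
Black has no legal moves → checkmate.

yes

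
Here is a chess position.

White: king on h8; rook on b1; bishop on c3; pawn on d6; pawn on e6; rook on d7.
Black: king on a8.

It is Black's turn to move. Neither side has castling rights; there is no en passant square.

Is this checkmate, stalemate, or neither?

Black to move; black king on a8.
In check: no.
King squares — a7: attacked by Rd7; b7: attacked by Rb1; b8: attacked by Rb1.
Legal moves for Black: none.
Not in check and no legal moves → stalemate.

stalemate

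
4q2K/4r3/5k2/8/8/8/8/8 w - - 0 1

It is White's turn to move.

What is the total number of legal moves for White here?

0

White to move; king on h8.
In check: yes, from the black queen on e8.
Legal moves: none.
Count: 0.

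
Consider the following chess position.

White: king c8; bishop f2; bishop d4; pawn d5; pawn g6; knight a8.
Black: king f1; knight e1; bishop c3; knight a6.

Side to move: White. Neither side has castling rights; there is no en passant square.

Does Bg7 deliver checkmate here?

no

After Bg7: black king on f1; in check: no.
Black is not in check, so this cannot be checkmate.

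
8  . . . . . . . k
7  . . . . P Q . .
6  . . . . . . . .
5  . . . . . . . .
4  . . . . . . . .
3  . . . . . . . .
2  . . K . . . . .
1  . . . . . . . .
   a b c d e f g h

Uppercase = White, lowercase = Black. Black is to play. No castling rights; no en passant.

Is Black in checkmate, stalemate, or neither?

Black to move; black king on h8.
In check: no.
King squares — g7: attacked by Qf7; h7: attacked by Qf7; g8: attacked by Qf7.
Legal moves for Black: none.
Not in check and no legal moves → stalemate.

stalemate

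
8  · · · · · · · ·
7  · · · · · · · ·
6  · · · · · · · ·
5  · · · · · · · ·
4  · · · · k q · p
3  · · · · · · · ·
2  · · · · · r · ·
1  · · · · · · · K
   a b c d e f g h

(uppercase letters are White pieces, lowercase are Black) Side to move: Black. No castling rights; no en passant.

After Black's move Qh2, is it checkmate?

After Qh2: white king on h1; in check: yes, from the black queen on h2.
King squares — g1: attacked by Qh2; g2: attacked by Rf2; h2: attacked by Rf2.
White has no legal moves → checkmate.

yes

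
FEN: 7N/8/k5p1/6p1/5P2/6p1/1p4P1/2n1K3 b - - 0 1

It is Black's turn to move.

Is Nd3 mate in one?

no

After Nd3: white king on e1; in check: yes, from the black knight on d3.
White has 4 legal replies: Ke2, Kd2, Kf1, Kd1.
In check but a legal move exists → not checkmate.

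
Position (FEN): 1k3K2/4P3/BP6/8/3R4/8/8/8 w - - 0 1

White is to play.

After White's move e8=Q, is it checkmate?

yes

After e8=Q: black king on b8; in check: yes, from the white queen on e8.
King squares — a7: attacked by Pb6; b7: attacked by Ba6; c7: attacked by Pb6; a8: attacked by Qe8; c8: attacked by Ba6.
Black has no legal moves → checkmate.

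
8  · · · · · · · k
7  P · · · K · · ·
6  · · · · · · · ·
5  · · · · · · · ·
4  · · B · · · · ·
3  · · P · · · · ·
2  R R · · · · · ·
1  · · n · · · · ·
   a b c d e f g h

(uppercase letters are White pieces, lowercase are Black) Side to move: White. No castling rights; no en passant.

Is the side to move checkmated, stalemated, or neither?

White to move; white king on e7.
In check: no.
Legal moves for White include: Kf8, Ke8, Kd8, Kf7, Kd7, Kf6, Ke6, Kd6, Bg8, Bf7, Be6, Ba6, Bd5, Bb5, Bd3, Bb3, Be2, Bf1, ... (list truncated; more exist).
White has legal moves and is not in check → neither.

neither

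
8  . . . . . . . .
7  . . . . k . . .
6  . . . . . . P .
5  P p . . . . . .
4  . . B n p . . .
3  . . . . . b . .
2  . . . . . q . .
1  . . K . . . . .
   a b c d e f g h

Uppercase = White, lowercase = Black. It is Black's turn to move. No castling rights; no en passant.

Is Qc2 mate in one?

yes

After Qc2: white king on c1; in check: yes, from the black queen on c2.
King squares — b1: attacked by Qc2; d1: attacked by Qc2; b2: attacked by Qc2; c2: attacked by Nd4; d2: attacked by Qc2.
White has no legal moves → checkmate.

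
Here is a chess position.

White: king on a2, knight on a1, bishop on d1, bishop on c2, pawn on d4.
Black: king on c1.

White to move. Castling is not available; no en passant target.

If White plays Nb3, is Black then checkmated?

yes

After Nb3: black king on c1; in check: yes, from the white knight on b3.
King squares — b1: attacked by Ka2; d1: attacked by Bc2; b2: attacked by Ka2; c2: attacked by Bd1; d2: attacked by Nb3.
Black has no legal moves → checkmate.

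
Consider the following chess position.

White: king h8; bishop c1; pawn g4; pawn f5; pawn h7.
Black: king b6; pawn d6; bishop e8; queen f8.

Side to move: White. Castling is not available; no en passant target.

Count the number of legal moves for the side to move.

0

White to move; king on h8.
In check: yes, from the black queen on f8.
Legal moves: none.
Count: 0.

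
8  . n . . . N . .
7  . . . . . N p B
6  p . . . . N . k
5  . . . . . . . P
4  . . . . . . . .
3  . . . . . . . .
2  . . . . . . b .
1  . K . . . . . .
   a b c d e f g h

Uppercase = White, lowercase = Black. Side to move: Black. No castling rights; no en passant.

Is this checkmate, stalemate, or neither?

Black to move; black king on h6.
In check: yes, from the white knight on f7.
King squares — g5: attacked by Nf7; h5: attacked by Nf6; g6: attacked by Ph5; g7: own pawn; h7: attacked by Nf6.
Legal moves for Black: none.
In check with no legal moves → checkmate.

checkmate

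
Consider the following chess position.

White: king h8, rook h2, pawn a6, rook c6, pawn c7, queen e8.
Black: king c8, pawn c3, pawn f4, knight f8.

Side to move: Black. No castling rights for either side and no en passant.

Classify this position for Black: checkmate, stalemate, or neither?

checkmate

Black to move; black king on c8.
In check: yes, from the white queen on e8.
King squares — b7: attacked by Pa6; c7: attacked by Rc6; d7: attacked by Qe8; b8: attacked by Pc7; d8: attacked by Pc7.
Legal moves for Black: none.
In check with no legal moves → checkmate.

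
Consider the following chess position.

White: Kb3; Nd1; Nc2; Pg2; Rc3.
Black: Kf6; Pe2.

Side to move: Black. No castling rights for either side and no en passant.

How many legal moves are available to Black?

16

Black to move; king on f6.
In check: no.
Legal moves: Kg7, Kf7, Ke7, Kg6, Ke6, Kg5, Kf5, Ke5, exd1=Q, exd1=R, exd1=B, exd1=N, e1=Q, e1=R, e1=B, e1=N.
Count: 16.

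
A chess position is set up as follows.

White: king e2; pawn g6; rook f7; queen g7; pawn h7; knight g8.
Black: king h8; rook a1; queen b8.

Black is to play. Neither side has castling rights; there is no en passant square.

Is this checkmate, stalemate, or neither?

Black to move; black king on h8.
In check: yes, from the white queen on g7.
King squares — g7: attacked by Rf7; h7: attacked by Pg6; g8: attacked by Qg7.
Legal moves for Black: none.
In check with no legal moves → checkmate.

checkmate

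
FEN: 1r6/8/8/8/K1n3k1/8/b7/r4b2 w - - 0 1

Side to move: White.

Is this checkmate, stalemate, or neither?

stalemate

White to move; white king on a4.
In check: no.
King squares — a3: attacked by Nc4; b3: attacked by Ba2; b4: attacked by Rb8; a5: attacked by Nc4; b5: attacked by Rb8.
Legal moves for White: none.
Not in check and no legal moves → stalemate.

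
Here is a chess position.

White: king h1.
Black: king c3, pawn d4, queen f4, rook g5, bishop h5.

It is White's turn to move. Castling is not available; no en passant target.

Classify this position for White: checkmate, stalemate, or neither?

White to move; white king on h1.
In check: no.
King squares — g1: attacked by Rg5; g2: attacked by Rg5; h2: attacked by Qf4.
Legal moves for White: none.
Not in check and no legal moves → stalemate.

stalemate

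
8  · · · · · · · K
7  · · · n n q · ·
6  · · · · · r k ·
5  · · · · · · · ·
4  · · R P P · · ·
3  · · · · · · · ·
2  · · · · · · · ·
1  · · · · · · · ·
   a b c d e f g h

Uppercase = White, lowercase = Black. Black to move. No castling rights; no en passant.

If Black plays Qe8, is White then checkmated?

After Qe8: white king on h8; in check: yes, from the black queen on e8.
King squares — g7: attacked by Kg6; h7: attacked by Kg6; g8: attacked by Ne7.
White has no legal moves → checkmate.

yes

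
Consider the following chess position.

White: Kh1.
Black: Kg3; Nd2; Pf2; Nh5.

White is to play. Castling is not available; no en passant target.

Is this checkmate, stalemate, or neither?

White to move; white king on h1.
In check: no.
King squares — g1: attacked by Pf2; g2: attacked by Kg3; h2: attacked by Kg3.
Legal moves for White: none.
Not in check and no legal moves → stalemate.

stalemate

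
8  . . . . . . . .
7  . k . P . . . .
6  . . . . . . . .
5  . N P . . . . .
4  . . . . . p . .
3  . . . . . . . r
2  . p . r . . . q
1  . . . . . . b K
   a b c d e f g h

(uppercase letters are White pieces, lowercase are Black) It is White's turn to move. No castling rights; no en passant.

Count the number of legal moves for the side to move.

0

White to move; king on h1.
In check: yes, from the black queen on h2.
Legal moves: none.
Count: 0.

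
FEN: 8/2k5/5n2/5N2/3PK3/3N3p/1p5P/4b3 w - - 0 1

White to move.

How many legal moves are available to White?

4

White to move; king on e4.
In check: yes, from the black knight on f6.
Legal moves: Ke5, Kf4, Kf3, Ke3.
Count: 4.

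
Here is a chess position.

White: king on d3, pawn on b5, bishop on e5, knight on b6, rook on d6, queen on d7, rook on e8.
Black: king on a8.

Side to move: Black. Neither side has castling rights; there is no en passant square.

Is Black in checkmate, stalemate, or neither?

checkmate

Black to move; black king on a8.
In check: yes, from the white knight on b6 and the white rook on e8.
King squares — a7: attacked by Qd7; b7: attacked by Qd7; b8: attacked by Re8.
Legal moves for Black: none.
In check with no legal moves → checkmate.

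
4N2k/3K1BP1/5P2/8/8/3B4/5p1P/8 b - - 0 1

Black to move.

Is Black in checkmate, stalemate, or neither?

checkmate

Black to move; black king on h8.
In check: yes, from the white pawn on g7.
King squares — g7: attacked by Pf6; h7: attacked by Bd3; g8: attacked by Bf7.
Legal moves for Black: none.
In check with no legal moves → checkmate.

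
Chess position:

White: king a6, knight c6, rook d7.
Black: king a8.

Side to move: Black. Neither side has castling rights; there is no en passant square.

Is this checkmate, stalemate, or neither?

stalemate

Black to move; black king on a8.
In check: no.
King squares — a7: attacked by Ka6; b7: attacked by Ka6; b8: attacked by Nc6.
Legal moves for Black: none.
Not in check and no legal moves → stalemate.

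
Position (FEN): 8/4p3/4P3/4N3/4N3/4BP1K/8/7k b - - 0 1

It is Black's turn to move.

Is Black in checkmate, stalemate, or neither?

stalemate

Black to move; black king on h1.
In check: no.
King squares — g1: attacked by Be3; g2: attacked by Kh3; h2: attacked by Kh3.
Legal moves for Black: none.
Not in check and no legal moves → stalemate.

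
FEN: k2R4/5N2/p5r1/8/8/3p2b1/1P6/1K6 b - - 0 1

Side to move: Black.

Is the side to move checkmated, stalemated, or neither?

neither

Black to move; black king on a8.
In check: yes, from the white rook on d8.
Legal moves for Black: Kb7, Ka7, Bb8.
Black is in check but has 3 legal moves → neither.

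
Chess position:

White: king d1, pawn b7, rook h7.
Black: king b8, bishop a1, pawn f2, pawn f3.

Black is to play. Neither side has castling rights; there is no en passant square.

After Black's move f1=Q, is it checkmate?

After f1=Q: white king on d1; in check: yes, from the black queen on f1.
White has 2 legal replies: Kd2, Kc2.
In check but a legal move exists → not checkmate.

no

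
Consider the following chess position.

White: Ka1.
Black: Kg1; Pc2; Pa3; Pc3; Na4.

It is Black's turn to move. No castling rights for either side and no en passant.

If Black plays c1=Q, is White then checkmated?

After c1=Q: white king on a1; in check: yes, from the black queen on c1.
White has 1 legal reply: Ka2.
In check but a legal move exists → not checkmate.

no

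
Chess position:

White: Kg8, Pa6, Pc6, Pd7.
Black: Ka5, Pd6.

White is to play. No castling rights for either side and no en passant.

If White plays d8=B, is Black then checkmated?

After d8=B: black king on a5; in check: yes, from the white bishop on d8.
Black has 4 legal replies: Kxa6, Kb5, Kb4, Ka4.
In check but a legal move exists → not checkmate.

no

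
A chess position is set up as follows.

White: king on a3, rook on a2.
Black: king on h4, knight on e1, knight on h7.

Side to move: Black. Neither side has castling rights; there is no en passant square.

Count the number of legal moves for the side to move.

Black to move; king on h4.
In check: no.
Legal moves: Nf8, Nf6, Ng5, Kh5, Kg5, Kg4, Kh3, Kg3, Nf3, Nd3, Ng2, Nc2+.
Count: 12.

12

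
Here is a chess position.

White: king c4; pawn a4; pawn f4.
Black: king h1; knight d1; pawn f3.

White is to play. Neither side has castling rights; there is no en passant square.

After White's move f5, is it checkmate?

no

After f5: black king on h1; in check: no.
Black is not in check, so this cannot be checkmate.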